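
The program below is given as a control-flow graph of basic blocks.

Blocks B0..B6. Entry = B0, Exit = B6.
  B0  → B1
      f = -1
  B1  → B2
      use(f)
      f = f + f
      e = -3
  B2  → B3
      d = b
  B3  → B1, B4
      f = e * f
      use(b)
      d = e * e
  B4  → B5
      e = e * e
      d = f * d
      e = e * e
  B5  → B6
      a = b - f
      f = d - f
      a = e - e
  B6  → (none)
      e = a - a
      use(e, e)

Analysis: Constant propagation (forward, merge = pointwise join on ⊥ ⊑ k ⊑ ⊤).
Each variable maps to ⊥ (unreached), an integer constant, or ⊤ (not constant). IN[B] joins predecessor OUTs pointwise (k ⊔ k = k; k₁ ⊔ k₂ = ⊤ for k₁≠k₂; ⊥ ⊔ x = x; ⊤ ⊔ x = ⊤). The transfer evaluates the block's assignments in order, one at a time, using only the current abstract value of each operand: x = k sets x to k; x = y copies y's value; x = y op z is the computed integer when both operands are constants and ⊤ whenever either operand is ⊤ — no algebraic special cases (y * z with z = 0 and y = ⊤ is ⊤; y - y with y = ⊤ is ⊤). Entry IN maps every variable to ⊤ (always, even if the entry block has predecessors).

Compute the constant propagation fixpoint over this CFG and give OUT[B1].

Converged values:
  B0:   IN=(all ⊤)   OUT={f:-1; rest ⊤}
  B1:   IN=(all ⊤)   OUT={e:-3; rest ⊤}
  B2:   IN={e:-3; rest ⊤}   OUT={e:-3; rest ⊤}
  B3:   IN={e:-3; rest ⊤}   OUT={d:9, e:-3; rest ⊤}
  B4:   IN={d:9, e:-3; rest ⊤}   OUT={e:81; rest ⊤}
  B5:   IN={e:81; rest ⊤}   OUT={a:0, e:81; rest ⊤}
  B6:   IN={a:0, e:81; rest ⊤}   OUT={a:0, e:0; rest ⊤}

Merge at B1: IN[B1] = OUT[B0] ⊔ OUT[B3] = {a: ⊤, b: ⊤, c: ⊤, d: ⊤, e: ⊤, f: ⊤}
Applying B1's transfer function to that IN value gives OUT[B1] (row B1 above).

Answer: {a: ⊤, b: ⊤, c: ⊤, d: ⊤, e: -3, f: ⊤}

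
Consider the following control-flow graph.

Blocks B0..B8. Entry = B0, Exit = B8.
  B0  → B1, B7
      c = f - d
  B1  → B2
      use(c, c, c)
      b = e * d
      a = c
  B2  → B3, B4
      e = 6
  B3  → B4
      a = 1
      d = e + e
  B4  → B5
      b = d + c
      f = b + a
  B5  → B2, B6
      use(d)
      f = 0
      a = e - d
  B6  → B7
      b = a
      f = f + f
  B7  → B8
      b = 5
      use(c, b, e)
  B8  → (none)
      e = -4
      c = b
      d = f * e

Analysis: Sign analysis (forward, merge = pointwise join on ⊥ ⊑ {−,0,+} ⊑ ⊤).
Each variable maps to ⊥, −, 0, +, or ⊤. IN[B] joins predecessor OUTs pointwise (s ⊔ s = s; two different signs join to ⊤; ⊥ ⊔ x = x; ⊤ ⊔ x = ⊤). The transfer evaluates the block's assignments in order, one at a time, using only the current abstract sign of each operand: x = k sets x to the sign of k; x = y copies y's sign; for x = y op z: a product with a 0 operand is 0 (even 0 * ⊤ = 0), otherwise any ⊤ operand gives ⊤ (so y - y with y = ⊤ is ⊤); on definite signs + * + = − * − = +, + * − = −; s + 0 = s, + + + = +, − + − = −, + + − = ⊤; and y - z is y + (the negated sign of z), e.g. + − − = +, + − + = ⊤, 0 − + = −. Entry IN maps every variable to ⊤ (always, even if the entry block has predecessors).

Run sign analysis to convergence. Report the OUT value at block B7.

Answer: {a: ⊤, b: +, c: ⊤, d: ⊤, e: ⊤, f: ⊤}

Derivation:
Converged values:
  B0:   IN=(all ⊤)   OUT=(all ⊤)
  B1:   IN=(all ⊤)   OUT=(all ⊤)
  B2:   IN=(all ⊤)   OUT={e:+; rest ⊤}
  B3:   IN={e:+; rest ⊤}   OUT={a:+, d:+, e:+; rest ⊤}
  B4:   IN={e:+; rest ⊤}   OUT={e:+; rest ⊤}
  B5:   IN={e:+; rest ⊤}   OUT={e:+, f:0; rest ⊤}
  B6:   IN={e:+, f:0; rest ⊤}   OUT={e:+, f:0; rest ⊤}
  B7:   IN=(all ⊤)   OUT={b:+; rest ⊤}
  B8:   IN={b:+; rest ⊤}   OUT={b:+, c:+, e:-; rest ⊤}

Merge at B7: IN[B7] = OUT[B0] ⊔ OUT[B6] = {a: ⊤, b: ⊤, c: ⊤, d: ⊤, e: ⊤, f: ⊤}
Applying B7's transfer function to that IN value gives OUT[B7] (row B7 above).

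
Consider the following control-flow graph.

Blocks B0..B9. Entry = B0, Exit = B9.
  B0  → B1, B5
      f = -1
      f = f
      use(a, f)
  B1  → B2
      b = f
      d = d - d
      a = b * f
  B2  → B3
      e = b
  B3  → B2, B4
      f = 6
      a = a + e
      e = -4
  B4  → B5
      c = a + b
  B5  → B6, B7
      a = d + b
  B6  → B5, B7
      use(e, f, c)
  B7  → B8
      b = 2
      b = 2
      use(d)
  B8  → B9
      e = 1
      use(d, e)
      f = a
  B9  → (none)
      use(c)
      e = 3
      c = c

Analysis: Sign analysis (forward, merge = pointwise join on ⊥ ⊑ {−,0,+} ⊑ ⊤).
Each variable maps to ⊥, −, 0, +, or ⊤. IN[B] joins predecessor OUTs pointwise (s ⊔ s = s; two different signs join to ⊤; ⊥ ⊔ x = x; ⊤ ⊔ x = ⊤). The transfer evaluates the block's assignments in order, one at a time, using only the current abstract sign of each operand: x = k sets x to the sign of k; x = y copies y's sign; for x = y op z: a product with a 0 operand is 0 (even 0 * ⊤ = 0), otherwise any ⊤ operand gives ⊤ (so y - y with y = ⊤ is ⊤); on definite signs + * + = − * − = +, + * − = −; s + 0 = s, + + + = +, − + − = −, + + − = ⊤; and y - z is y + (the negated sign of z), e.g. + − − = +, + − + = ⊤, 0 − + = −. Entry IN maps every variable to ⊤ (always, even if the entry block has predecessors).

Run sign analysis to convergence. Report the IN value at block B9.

Fixpoint table:
  B0: | IN=(all ⊤) | OUT={f:-; rest ⊤}
  B1: | IN={f:-; rest ⊤} | OUT={a:+, b:-, f:-; rest ⊤}
  B2: | IN={b:-; rest ⊤} | OUT={b:-, e:-; rest ⊤}
  B3: | IN={b:-, e:-; rest ⊤} | OUT={b:-, e:-, f:+; rest ⊤}
  B4: | IN={b:-, e:-, f:+; rest ⊤} | OUT={b:-, e:-, f:+; rest ⊤}
  B5: | IN=(all ⊤) | OUT=(all ⊤)
  B6: | IN=(all ⊤) | OUT=(all ⊤)
  B7: | IN=(all ⊤) | OUT={b:+; rest ⊤}
  B8: | IN={b:+; rest ⊤} | OUT={b:+, e:+; rest ⊤}
  B9: | IN={b:+, e:+; rest ⊤} | OUT={b:+, e:+; rest ⊤}

Merge at B9: IN[B9] = OUT[B8] = {a: ⊤, b: +, c: ⊤, d: ⊤, e: +, f: ⊤}

Answer: {a: ⊤, b: +, c: ⊤, d: ⊤, e: +, f: ⊤}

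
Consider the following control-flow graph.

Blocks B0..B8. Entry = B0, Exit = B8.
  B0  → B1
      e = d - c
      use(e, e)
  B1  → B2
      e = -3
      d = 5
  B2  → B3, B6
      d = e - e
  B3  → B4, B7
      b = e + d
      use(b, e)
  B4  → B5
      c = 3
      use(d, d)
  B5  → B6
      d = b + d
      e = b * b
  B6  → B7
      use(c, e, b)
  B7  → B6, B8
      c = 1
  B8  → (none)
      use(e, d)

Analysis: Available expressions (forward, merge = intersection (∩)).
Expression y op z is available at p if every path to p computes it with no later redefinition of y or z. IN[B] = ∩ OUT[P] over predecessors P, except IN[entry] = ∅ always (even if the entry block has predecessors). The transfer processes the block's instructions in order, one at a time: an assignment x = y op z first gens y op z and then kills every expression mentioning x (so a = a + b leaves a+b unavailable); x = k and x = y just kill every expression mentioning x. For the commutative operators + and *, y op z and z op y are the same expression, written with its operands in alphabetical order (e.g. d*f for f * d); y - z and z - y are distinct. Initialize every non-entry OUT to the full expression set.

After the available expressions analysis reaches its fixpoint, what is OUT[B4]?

Fixpoint table:
  B0: | IN={} | OUT={d-c}
  B1: | IN={d-c} | OUT={}
  B2: | IN={} | OUT={e-e}
  B3: | IN={e-e} | OUT={d+e, e-e}
  B4: | IN={d+e, e-e} | OUT={d+e, e-e}
  B5: | IN={d+e, e-e} | OUT={b*b}
  B6: | IN={} | OUT={}
  B7: | IN={} | OUT={}
  B8: | IN={} | OUT={}

Merge at B4: IN[B4] = OUT[B3] = {d+e, e-e}
Applying B4's transfer function to that IN value gives OUT[B4] (row B4 above).

Answer: {d+e, e-e}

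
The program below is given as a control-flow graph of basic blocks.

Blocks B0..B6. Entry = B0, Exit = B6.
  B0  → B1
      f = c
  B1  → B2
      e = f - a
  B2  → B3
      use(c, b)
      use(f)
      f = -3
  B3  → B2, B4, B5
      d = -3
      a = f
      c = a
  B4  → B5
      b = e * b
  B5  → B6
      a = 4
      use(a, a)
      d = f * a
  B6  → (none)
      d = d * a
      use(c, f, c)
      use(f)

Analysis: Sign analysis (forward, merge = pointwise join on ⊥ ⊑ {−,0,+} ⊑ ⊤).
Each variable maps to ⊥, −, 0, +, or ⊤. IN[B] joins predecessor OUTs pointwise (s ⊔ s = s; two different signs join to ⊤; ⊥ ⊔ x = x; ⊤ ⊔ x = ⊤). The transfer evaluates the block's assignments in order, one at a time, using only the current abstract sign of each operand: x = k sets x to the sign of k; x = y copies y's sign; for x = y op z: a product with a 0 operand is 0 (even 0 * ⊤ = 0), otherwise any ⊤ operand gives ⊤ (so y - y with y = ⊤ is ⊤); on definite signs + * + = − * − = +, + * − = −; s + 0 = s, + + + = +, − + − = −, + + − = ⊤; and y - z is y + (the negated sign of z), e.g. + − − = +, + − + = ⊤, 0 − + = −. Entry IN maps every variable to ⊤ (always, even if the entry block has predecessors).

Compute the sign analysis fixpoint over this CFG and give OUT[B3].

Answer: {a: -, b: ⊤, c: -, d: -, e: ⊤, f: -}

Working:
Converged values:
  B0:   IN=(all ⊤)   OUT=(all ⊤)
  B1:   IN=(all ⊤)   OUT=(all ⊤)
  B2:   IN=(all ⊤)   OUT={f:-; rest ⊤}
  B3:   IN={f:-; rest ⊤}   OUT={a:-, c:-, d:-, f:-; rest ⊤}
  B4:   IN={a:-, c:-, d:-, f:-; rest ⊤}   OUT={a:-, c:-, d:-, f:-; rest ⊤}
  B5:   IN={a:-, c:-, d:-, f:-; rest ⊤}   OUT={a:+, c:-, d:-, f:-; rest ⊤}
  B6:   IN={a:+, c:-, d:-, f:-; rest ⊤}   OUT={a:+, c:-, d:-, f:-; rest ⊤}

Merge at B3: IN[B3] = OUT[B2] = {a: ⊤, b: ⊤, c: ⊤, d: ⊤, e: ⊤, f: -}
Applying B3's transfer function to that IN value gives OUT[B3] (row B3 above).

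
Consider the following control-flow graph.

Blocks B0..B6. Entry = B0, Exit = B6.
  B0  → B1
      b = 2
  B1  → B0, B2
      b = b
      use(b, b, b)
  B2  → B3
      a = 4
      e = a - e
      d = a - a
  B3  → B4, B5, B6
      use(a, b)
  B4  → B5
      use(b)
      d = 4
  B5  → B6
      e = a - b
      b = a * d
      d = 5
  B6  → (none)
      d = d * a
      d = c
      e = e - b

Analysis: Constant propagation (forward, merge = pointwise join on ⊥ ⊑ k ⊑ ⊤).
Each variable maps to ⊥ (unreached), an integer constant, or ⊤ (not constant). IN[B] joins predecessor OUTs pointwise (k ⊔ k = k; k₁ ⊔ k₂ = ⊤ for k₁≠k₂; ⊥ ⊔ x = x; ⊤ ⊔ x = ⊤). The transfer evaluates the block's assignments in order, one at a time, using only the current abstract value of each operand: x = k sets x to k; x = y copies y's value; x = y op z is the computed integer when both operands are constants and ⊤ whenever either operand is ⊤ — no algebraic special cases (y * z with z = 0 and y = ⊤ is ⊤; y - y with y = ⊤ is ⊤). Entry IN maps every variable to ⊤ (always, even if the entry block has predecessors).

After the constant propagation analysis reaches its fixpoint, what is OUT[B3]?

Converged values:
  B0:   IN=(all ⊤)   OUT={b:2; rest ⊤}
  B1:   IN={b:2; rest ⊤}   OUT={b:2; rest ⊤}
  B2:   IN={b:2; rest ⊤}   OUT={a:4, b:2, d:0; rest ⊤}
  B3:   IN={a:4, b:2, d:0; rest ⊤}   OUT={a:4, b:2, d:0; rest ⊤}
  B4:   IN={a:4, b:2, d:0; rest ⊤}   OUT={a:4, b:2, d:4; rest ⊤}
  B5:   IN={a:4, b:2; rest ⊤}   OUT={a:4, d:5, e:2; rest ⊤}
  B6:   IN={a:4; rest ⊤}   OUT={a:4; rest ⊤}

Merge at B3: IN[B3] = OUT[B2] = {a: 4, b: 2, c: ⊤, d: 0, e: ⊤, f: ⊤}
Applying B3's transfer function to that IN value gives OUT[B3] (row B3 above).

Answer: {a: 4, b: 2, c: ⊤, d: 0, e: ⊤, f: ⊤}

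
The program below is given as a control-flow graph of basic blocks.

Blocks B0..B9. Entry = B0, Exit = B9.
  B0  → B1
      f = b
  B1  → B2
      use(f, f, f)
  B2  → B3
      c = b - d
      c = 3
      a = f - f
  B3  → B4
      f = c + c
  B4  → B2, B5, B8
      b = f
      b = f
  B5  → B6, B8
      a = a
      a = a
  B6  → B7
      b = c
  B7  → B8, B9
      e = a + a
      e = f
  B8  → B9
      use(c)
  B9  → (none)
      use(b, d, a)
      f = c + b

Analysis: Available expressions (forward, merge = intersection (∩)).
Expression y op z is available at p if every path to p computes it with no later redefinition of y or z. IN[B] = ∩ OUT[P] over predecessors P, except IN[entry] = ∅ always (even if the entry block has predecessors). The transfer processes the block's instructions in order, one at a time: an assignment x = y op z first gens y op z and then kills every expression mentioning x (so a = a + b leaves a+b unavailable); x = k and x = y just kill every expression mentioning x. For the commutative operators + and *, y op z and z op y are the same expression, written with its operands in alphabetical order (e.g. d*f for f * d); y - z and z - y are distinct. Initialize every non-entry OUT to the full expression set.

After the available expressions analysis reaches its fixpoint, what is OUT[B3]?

Per-block solution:
  B0:   IN={}   OUT={}
  B1:   IN={}   OUT={}
  B2:   IN={}   OUT={b-d, f-f}
  B3:   IN={b-d, f-f}   OUT={b-d, c+c}
  B4:   IN={b-d, c+c}   OUT={c+c}
  B5:   IN={c+c}   OUT={c+c}
  B6:   IN={c+c}   OUT={c+c}
  B7:   IN={c+c}   OUT={a+a, c+c}
  B8:   IN={c+c}   OUT={c+c}
  B9:   IN={c+c}   OUT={b+c, c+c}

Merge at B3: IN[B3] = OUT[B2] = {b-d, f-f}
Applying B3's transfer function to that IN value gives OUT[B3] (row B3 above).

Answer: {b-d, c+c}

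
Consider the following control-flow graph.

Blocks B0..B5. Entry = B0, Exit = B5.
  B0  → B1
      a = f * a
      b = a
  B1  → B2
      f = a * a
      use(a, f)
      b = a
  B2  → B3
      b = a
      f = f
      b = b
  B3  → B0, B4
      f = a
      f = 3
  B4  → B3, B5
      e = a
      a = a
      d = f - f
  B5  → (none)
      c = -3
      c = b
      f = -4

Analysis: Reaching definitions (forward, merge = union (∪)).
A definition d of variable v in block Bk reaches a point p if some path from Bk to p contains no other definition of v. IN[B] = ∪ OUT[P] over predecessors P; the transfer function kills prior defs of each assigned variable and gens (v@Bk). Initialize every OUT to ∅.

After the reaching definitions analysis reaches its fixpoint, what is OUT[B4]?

Fixpoint table:
  B0:  IN={a@B0, a@B4, b@B2, d@B4, e@B4, f@B3}  OUT={a@B0, b@B0, d@B4, e@B4, f@B3}
  B1:  IN={a@B0, b@B0, d@B4, e@B4, f@B3}  OUT={a@B0, b@B1, d@B4, e@B4, f@B1}
  B2:  IN={a@B0, b@B1, d@B4, e@B4, f@B1}  OUT={a@B0, b@B2, d@B4, e@B4, f@B2}
  B3:  IN={a@B0, a@B4, b@B2, d@B4, e@B4, f@B2, f@B3}  OUT={a@B0, a@B4, b@B2, d@B4, e@B4, f@B3}
  B4:  IN={a@B0, a@B4, b@B2, d@B4, e@B4, f@B3}  OUT={a@B4, b@B2, d@B4, e@B4, f@B3}
  B5:  IN={a@B4, b@B2, d@B4, e@B4, f@B3}  OUT={a@B4, b@B2, c@B5, d@B4, e@B4, f@B5}

Merge at B4: IN[B4] = OUT[B3] = {a@B0, a@B4, b@B2, d@B4, e@B4, f@B3}
Applying B4's transfer function to that IN value gives OUT[B4] (row B4 above).

Answer: {a@B4, b@B2, d@B4, e@B4, f@B3}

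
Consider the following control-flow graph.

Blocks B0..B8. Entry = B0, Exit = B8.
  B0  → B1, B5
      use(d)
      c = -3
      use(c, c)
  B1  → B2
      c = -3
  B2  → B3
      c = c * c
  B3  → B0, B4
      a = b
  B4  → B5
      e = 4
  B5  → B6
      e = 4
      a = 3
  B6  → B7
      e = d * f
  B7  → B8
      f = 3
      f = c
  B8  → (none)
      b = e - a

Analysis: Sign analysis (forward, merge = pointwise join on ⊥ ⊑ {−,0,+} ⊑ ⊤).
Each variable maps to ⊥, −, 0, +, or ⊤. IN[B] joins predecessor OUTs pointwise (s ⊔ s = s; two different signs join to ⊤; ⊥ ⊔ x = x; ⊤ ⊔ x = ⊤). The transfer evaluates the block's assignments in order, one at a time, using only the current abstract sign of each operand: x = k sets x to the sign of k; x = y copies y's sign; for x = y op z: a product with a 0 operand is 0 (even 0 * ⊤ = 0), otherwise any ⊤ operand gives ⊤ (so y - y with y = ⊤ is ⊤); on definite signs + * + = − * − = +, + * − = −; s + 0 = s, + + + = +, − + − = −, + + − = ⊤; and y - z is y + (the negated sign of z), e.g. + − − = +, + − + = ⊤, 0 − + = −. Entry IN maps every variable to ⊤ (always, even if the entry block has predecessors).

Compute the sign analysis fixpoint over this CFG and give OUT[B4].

Answer: {a: ⊤, b: ⊤, c: +, d: ⊤, e: +, f: ⊤}

Derivation:
Converged values:
  B0: | IN=(all ⊤) | OUT={c:-; rest ⊤}
  B1: | IN={c:-; rest ⊤} | OUT={c:-; rest ⊤}
  B2: | IN={c:-; rest ⊤} | OUT={c:+; rest ⊤}
  B3: | IN={c:+; rest ⊤} | OUT={c:+; rest ⊤}
  B4: | IN={c:+; rest ⊤} | OUT={c:+, e:+; rest ⊤}
  B5: | IN=(all ⊤) | OUT={a:+, e:+; rest ⊤}
  B6: | IN={a:+, e:+; rest ⊤} | OUT={a:+; rest ⊤}
  B7: | IN={a:+; rest ⊤} | OUT={a:+; rest ⊤}
  B8: | IN={a:+; rest ⊤} | OUT={a:+; rest ⊤}

Merge at B4: IN[B4] = OUT[B3] = {a: ⊤, b: ⊤, c: +, d: ⊤, e: ⊤, f: ⊤}
Applying B4's transfer function to that IN value gives OUT[B4] (row B4 above).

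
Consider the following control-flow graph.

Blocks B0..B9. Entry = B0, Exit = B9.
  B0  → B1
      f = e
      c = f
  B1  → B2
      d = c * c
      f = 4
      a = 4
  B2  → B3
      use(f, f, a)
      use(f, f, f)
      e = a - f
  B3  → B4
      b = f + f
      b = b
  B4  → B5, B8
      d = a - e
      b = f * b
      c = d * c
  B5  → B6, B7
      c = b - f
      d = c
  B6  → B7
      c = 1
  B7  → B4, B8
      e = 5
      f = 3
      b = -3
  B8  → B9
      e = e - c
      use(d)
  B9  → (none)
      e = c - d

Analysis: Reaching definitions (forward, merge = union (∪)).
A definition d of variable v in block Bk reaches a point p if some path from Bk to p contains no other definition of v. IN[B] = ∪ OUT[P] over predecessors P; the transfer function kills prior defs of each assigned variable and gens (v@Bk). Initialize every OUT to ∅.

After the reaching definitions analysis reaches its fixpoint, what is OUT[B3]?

Answer: {a@B1, b@B3, c@B0, d@B1, e@B2, f@B1}

Trace:
Per-block solution:
  B0:  IN={}  OUT={c@B0, f@B0}
  B1:  IN={c@B0, f@B0}  OUT={a@B1, c@B0, d@B1, f@B1}
  B2:  IN={a@B1, c@B0, d@B1, f@B1}  OUT={a@B1, c@B0, d@B1, e@B2, f@B1}
  B3:  IN={a@B1, c@B0, d@B1, e@B2, f@B1}  OUT={a@B1, b@B3, c@B0, d@B1, e@B2, f@B1}
  B4:  IN={a@B1, b@B3, b@B7, c@B0, c@B5, c@B6, d@B1, d@B5, e@B2, e@B7, f@B1, f@B7}  OUT={a@B1, b@B4, c@B4, d@B4, e@B2, e@B7, f@B1, f@B7}
  B5:  IN={a@B1, b@B4, c@B4, d@B4, e@B2, e@B7, f@B1, f@B7}  OUT={a@B1, b@B4, c@B5, d@B5, e@B2, e@B7, f@B1, f@B7}
  B6:  IN={a@B1, b@B4, c@B5, d@B5, e@B2, e@B7, f@B1, f@B7}  OUT={a@B1, b@B4, c@B6, d@B5, e@B2, e@B7, f@B1, f@B7}
  B7:  IN={a@B1, b@B4, c@B5, c@B6, d@B5, e@B2, e@B7, f@B1, f@B7}  OUT={a@B1, b@B7, c@B5, c@B6, d@B5, e@B7, f@B7}
  B8:  IN={a@B1, b@B4, b@B7, c@B4, c@B5, c@B6, d@B4, d@B5, e@B2, e@B7, f@B1, f@B7}  OUT={a@B1, b@B4, b@B7, c@B4, c@B5, c@B6, d@B4, d@B5, e@B8, f@B1, f@B7}
  B9:  IN={a@B1, b@B4, b@B7, c@B4, c@B5, c@B6, d@B4, d@B5, e@B8, f@B1, f@B7}  OUT={a@B1, b@B4, b@B7, c@B4, c@B5, c@B6, d@B4, d@B5, e@B9, f@B1, f@B7}

Merge at B3: IN[B3] = OUT[B2] = {a@B1, c@B0, d@B1, e@B2, f@B1}
Applying B3's transfer function to that IN value gives OUT[B3] (row B3 above).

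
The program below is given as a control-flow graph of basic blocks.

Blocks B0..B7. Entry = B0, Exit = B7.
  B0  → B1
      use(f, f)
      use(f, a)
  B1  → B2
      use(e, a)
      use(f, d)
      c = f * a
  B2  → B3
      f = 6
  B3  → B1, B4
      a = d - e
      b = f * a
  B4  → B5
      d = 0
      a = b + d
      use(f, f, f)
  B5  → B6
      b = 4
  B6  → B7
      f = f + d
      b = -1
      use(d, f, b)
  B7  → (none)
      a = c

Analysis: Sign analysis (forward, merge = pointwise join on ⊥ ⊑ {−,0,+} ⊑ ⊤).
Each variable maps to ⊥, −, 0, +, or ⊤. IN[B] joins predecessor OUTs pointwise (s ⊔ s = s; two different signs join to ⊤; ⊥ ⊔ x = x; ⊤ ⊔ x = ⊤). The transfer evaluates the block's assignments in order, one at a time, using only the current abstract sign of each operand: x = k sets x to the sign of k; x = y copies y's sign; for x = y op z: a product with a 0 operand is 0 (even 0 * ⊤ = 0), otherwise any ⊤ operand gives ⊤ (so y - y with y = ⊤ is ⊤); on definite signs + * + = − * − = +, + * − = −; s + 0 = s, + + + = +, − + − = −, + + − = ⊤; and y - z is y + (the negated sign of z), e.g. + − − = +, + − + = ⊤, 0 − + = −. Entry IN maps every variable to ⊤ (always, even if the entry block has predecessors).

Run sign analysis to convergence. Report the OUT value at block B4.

Converged values:
  B0:  IN=(all ⊤)  OUT=(all ⊤)
  B1:  IN=(all ⊤)  OUT=(all ⊤)
  B2:  IN=(all ⊤)  OUT={f:+; rest ⊤}
  B3:  IN={f:+; rest ⊤}  OUT={f:+; rest ⊤}
  B4:  IN={f:+; rest ⊤}  OUT={d:0, f:+; rest ⊤}
  B5:  IN={d:0, f:+; rest ⊤}  OUT={b:+, d:0, f:+; rest ⊤}
  B6:  IN={b:+, d:0, f:+; rest ⊤}  OUT={b:-, d:0, f:+; rest ⊤}
  B7:  IN={b:-, d:0, f:+; rest ⊤}  OUT={b:-, d:0, f:+; rest ⊤}

Merge at B4: IN[B4] = OUT[B3] = {a: ⊤, b: ⊤, c: ⊤, d: ⊤, e: ⊤, f: +}
Applying B4's transfer function to that IN value gives OUT[B4] (row B4 above).

Answer: {a: ⊤, b: ⊤, c: ⊤, d: 0, e: ⊤, f: +}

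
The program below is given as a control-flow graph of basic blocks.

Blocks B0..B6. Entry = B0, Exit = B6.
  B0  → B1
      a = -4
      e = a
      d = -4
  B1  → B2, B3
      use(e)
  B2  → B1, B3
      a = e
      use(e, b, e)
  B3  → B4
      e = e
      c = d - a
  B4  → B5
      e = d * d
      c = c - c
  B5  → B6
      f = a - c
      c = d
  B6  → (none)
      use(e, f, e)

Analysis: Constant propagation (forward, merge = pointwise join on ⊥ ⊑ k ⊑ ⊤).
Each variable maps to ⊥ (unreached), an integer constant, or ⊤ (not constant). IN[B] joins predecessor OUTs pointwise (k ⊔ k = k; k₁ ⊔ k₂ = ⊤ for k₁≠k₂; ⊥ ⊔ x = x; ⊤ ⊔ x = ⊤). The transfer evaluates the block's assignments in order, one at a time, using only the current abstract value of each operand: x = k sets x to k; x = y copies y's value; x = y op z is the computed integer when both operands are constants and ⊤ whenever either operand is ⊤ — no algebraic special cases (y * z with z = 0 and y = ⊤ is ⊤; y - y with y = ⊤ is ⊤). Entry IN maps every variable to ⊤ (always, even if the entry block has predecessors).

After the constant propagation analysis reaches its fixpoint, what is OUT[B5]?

Converged values:
  B0:  IN=(all ⊤)  OUT={a:-4, d:-4, e:-4; rest ⊤}
  B1:  IN={a:-4, d:-4, e:-4; rest ⊤}  OUT={a:-4, d:-4, e:-4; rest ⊤}
  B2:  IN={a:-4, d:-4, e:-4; rest ⊤}  OUT={a:-4, d:-4, e:-4; rest ⊤}
  B3:  IN={a:-4, d:-4, e:-4; rest ⊤}  OUT={a:-4, c:0, d:-4, e:-4; rest ⊤}
  B4:  IN={a:-4, c:0, d:-4, e:-4; rest ⊤}  OUT={a:-4, c:0, d:-4, e:16; rest ⊤}
  B5:  IN={a:-4, c:0, d:-4, e:16; rest ⊤}  OUT={a:-4, c:-4, d:-4, e:16, f:-4; rest ⊤}
  B6:  IN={a:-4, c:-4, d:-4, e:16, f:-4; rest ⊤}  OUT={a:-4, c:-4, d:-4, e:16, f:-4; rest ⊤}

Merge at B5: IN[B5] = OUT[B4] = {a: -4, b: ⊤, c: 0, d: -4, e: 16, f: ⊤}
Applying B5's transfer function to that IN value gives OUT[B5] (row B5 above).

Answer: {a: -4, b: ⊤, c: -4, d: -4, e: 16, f: -4}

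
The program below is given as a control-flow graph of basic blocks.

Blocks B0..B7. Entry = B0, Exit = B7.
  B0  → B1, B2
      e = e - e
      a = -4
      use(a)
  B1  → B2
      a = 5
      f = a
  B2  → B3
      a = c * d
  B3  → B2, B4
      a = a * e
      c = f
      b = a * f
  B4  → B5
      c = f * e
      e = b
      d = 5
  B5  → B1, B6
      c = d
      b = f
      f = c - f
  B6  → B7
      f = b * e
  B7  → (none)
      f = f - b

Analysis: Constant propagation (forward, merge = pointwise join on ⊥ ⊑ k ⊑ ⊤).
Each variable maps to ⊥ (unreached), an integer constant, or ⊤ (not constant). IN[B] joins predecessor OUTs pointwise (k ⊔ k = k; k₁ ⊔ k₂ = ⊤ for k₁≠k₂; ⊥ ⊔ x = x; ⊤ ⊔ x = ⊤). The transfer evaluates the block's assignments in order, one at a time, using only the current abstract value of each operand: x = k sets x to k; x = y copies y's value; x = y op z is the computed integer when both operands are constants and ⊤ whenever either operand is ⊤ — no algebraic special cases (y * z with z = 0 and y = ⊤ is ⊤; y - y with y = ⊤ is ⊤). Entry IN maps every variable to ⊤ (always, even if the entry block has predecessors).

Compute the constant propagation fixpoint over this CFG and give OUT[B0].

Fixpoint table:
  B0:  IN=(all ⊤)  OUT={a:-4; rest ⊤}
  B1:  IN=(all ⊤)  OUT={a:5, f:5; rest ⊤}
  B2:  IN=(all ⊤)  OUT=(all ⊤)
  B3:  IN=(all ⊤)  OUT=(all ⊤)
  B4:  IN=(all ⊤)  OUT={d:5; rest ⊤}
  B5:  IN={d:5; rest ⊤}  OUT={c:5, d:5; rest ⊤}
  B6:  IN={c:5, d:5; rest ⊤}  OUT={c:5, d:5; rest ⊤}
  B7:  IN={c:5, d:5; rest ⊤}  OUT={c:5, d:5; rest ⊤}

B0 is the boundary node: IN[B0] = {a: ⊤, b: ⊤, c: ⊤, d: ⊤, e: ⊤, f: ⊤}
Applying B0's transfer function to that IN value gives OUT[B0] (row B0 above).

Answer: {a: -4, b: ⊤, c: ⊤, d: ⊤, e: ⊤, f: ⊤}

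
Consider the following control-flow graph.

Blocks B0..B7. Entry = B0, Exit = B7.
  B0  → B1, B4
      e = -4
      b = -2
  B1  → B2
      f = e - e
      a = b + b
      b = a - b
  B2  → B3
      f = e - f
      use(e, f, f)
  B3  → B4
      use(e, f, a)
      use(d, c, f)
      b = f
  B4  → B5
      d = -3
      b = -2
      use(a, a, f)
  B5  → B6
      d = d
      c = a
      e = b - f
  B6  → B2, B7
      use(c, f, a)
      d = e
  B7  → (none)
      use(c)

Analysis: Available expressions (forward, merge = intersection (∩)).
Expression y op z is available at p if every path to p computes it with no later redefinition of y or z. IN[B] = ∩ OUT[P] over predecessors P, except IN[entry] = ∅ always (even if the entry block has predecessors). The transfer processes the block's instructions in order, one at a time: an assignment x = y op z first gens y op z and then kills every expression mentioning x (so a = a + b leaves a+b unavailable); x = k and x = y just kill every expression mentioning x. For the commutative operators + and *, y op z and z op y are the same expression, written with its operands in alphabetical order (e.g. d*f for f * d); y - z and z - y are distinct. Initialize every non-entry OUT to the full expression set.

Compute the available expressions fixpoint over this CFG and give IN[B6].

Per-block solution:
  B0: | IN={} | OUT={}
  B1: | IN={} | OUT={e-e}
  B2: | IN={} | OUT={}
  B3: | IN={} | OUT={}
  B4: | IN={} | OUT={}
  B5: | IN={} | OUT={b-f}
  B6: | IN={b-f} | OUT={b-f}
  B7: | IN={b-f} | OUT={b-f}

Merge at B6: IN[B6] = OUT[B5] = {b-f}

Answer: {b-f}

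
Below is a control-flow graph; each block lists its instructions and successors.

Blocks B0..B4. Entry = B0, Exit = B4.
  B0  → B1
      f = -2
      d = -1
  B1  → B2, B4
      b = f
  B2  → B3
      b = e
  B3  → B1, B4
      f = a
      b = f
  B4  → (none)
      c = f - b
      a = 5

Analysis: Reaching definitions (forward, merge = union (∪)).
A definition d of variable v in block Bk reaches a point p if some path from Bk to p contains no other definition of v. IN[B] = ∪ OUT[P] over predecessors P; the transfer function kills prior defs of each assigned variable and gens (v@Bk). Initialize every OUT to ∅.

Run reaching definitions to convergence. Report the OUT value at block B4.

Answer: {a@B4, b@B1, b@B3, c@B4, d@B0, f@B0, f@B3}

Derivation:
Fixpoint table:
  B0:   IN={}   OUT={d@B0, f@B0}
  B1:   IN={b@B3, d@B0, f@B0, f@B3}   OUT={b@B1, d@B0, f@B0, f@B3}
  B2:   IN={b@B1, d@B0, f@B0, f@B3}   OUT={b@B2, d@B0, f@B0, f@B3}
  B3:   IN={b@B2, d@B0, f@B0, f@B3}   OUT={b@B3, d@B0, f@B3}
  B4:   IN={b@B1, b@B3, d@B0, f@B0, f@B3}   OUT={a@B4, b@B1, b@B3, c@B4, d@B0, f@B0, f@B3}

Merge at B4: IN[B4] = OUT[B1] ⊔ OUT[B3] = {b@B1, b@B3, d@B0, f@B0, f@B3}
Applying B4's transfer function to that IN value gives OUT[B4] (row B4 above).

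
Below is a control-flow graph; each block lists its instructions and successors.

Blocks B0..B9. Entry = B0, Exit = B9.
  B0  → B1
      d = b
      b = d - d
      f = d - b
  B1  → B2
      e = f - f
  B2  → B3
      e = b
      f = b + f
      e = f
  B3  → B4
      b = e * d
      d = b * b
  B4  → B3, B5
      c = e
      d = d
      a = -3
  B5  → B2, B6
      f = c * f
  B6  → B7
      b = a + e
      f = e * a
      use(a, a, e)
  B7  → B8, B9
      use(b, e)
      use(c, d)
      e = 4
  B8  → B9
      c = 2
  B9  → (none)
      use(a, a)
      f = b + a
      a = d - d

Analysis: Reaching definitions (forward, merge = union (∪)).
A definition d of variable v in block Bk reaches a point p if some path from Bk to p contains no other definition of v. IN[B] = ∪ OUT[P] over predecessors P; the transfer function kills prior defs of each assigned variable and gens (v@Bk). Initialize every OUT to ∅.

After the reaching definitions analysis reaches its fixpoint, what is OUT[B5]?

Answer: {a@B4, b@B3, c@B4, d@B4, e@B2, f@B5}

Trace:
Converged values:
  B0: | IN={} | OUT={b@B0, d@B0, f@B0}
  B1: | IN={b@B0, d@B0, f@B0} | OUT={b@B0, d@B0, e@B1, f@B0}
  B2: | IN={a@B4, b@B0, b@B3, c@B4, d@B0, d@B4, e@B1, e@B2, f@B0, f@B5} | OUT={a@B4, b@B0, b@B3, c@B4, d@B0, d@B4, e@B2, f@B2}
  B3: | IN={a@B4, b@B0, b@B3, c@B4, d@B0, d@B4, e@B2, f@B2} | OUT={a@B4, b@B3, c@B4, d@B3, e@B2, f@B2}
  B4: | IN={a@B4, b@B3, c@B4, d@B3, e@B2, f@B2} | OUT={a@B4, b@B3, c@B4, d@B4, e@B2, f@B2}
  B5: | IN={a@B4, b@B3, c@B4, d@B4, e@B2, f@B2} | OUT={a@B4, b@B3, c@B4, d@B4, e@B2, f@B5}
  B6: | IN={a@B4, b@B3, c@B4, d@B4, e@B2, f@B5} | OUT={a@B4, b@B6, c@B4, d@B4, e@B2, f@B6}
  B7: | IN={a@B4, b@B6, c@B4, d@B4, e@B2, f@B6} | OUT={a@B4, b@B6, c@B4, d@B4, e@B7, f@B6}
  B8: | IN={a@B4, b@B6, c@B4, d@B4, e@B7, f@B6} | OUT={a@B4, b@B6, c@B8, d@B4, e@B7, f@B6}
  B9: | IN={a@B4, b@B6, c@B4, c@B8, d@B4, e@B7, f@B6} | OUT={a@B9, b@B6, c@B4, c@B8, d@B4, e@B7, f@B9}

Merge at B5: IN[B5] = OUT[B4] = {a@B4, b@B3, c@B4, d@B4, e@B2, f@B2}
Applying B5's transfer function to that IN value gives OUT[B5] (row B5 above).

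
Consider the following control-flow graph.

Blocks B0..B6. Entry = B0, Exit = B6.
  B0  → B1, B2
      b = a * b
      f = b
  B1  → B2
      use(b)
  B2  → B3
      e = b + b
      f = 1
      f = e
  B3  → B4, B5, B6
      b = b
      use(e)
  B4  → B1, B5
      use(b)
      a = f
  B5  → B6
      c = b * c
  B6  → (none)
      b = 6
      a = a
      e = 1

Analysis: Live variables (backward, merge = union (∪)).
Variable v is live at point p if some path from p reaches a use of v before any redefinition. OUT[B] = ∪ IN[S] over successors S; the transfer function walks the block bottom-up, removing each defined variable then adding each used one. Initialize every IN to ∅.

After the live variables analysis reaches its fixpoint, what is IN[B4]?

Answer: {b, c, f}

Working:
Fixpoint table:
  B0:   IN={a, b, c}   OUT={a, b, c}
  B1:   IN={a, b, c}   OUT={a, b, c}
  B2:   IN={a, b, c}   OUT={a, b, c, e, f}
  B3:   IN={a, b, c, e, f}   OUT={a, b, c, f}
  B4:   IN={b, c, f}   OUT={a, b, c}
  B5:   IN={a, b, c}   OUT={a}
  B6:   IN={a}   OUT={}

Merge at B4: OUT[B4] = IN[B1] ⊔ IN[B5] = {a, b, c}
Applying B4's transfer function to that OUT value gives IN[B4] (row B4 above).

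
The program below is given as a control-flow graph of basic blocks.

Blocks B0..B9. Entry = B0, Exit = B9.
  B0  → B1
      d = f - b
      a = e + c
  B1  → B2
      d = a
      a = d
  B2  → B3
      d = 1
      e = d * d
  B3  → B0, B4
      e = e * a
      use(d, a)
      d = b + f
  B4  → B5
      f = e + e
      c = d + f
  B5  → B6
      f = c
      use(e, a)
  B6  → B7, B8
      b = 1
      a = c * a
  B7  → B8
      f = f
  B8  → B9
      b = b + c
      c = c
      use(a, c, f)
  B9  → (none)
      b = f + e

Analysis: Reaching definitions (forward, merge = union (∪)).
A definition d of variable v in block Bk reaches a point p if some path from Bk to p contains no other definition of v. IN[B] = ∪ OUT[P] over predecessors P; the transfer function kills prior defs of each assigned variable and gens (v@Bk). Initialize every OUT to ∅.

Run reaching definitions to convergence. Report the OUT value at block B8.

Answer: {a@B6, b@B8, c@B8, d@B3, e@B3, f@B5, f@B7}

Derivation:
Fixpoint table:
  B0:   IN={a@B1, d@B3, e@B3}   OUT={a@B0, d@B0, e@B3}
  B1:   IN={a@B0, d@B0, e@B3}   OUT={a@B1, d@B1, e@B3}
  B2:   IN={a@B1, d@B1, e@B3}   OUT={a@B1, d@B2, e@B2}
  B3:   IN={a@B1, d@B2, e@B2}   OUT={a@B1, d@B3, e@B3}
  B4:   IN={a@B1, d@B3, e@B3}   OUT={a@B1, c@B4, d@B3, e@B3, f@B4}
  B5:   IN={a@B1, c@B4, d@B3, e@B3, f@B4}   OUT={a@B1, c@B4, d@B3, e@B3, f@B5}
  B6:   IN={a@B1, c@B4, d@B3, e@B3, f@B5}   OUT={a@B6, b@B6, c@B4, d@B3, e@B3, f@B5}
  B7:   IN={a@B6, b@B6, c@B4, d@B3, e@B3, f@B5}   OUT={a@B6, b@B6, c@B4, d@B3, e@B3, f@B7}
  B8:   IN={a@B6, b@B6, c@B4, d@B3, e@B3, f@B5, f@B7}   OUT={a@B6, b@B8, c@B8, d@B3, e@B3, f@B5, f@B7}
  B9:   IN={a@B6, b@B8, c@B8, d@B3, e@B3, f@B5, f@B7}   OUT={a@B6, b@B9, c@B8, d@B3, e@B3, f@B5, f@B7}

Merge at B8: IN[B8] = OUT[B6] ⊔ OUT[B7] = {a@B6, b@B6, c@B4, d@B3, e@B3, f@B5, f@B7}
Applying B8's transfer function to that IN value gives OUT[B8] (row B8 above).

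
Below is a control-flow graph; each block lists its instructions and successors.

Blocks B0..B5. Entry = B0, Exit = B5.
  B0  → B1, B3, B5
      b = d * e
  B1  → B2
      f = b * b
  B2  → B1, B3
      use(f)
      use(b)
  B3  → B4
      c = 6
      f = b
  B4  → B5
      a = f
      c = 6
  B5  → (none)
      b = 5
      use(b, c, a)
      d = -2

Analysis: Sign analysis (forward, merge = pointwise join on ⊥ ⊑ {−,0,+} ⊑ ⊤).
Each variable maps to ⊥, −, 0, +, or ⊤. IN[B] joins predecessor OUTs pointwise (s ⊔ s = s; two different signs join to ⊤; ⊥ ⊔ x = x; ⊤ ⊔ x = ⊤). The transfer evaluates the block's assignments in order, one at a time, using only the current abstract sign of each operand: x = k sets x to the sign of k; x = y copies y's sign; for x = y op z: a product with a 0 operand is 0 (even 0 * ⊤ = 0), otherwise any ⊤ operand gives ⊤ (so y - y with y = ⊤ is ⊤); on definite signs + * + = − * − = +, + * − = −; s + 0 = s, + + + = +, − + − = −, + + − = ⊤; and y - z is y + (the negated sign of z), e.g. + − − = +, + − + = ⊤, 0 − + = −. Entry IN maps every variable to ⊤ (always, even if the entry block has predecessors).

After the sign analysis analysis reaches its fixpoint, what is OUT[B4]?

Converged values:
  B0:   IN=(all ⊤)   OUT=(all ⊤)
  B1:   IN=(all ⊤)   OUT=(all ⊤)
  B2:   IN=(all ⊤)   OUT=(all ⊤)
  B3:   IN=(all ⊤)   OUT={c:+; rest ⊤}
  B4:   IN={c:+; rest ⊤}   OUT={c:+; rest ⊤}
  B5:   IN=(all ⊤)   OUT={b:+, d:-; rest ⊤}

Merge at B4: IN[B4] = OUT[B3] = {a: ⊤, b: ⊤, c: +, d: ⊤, e: ⊤, f: ⊤}
Applying B4's transfer function to that IN value gives OUT[B4] (row B4 above).

Answer: {a: ⊤, b: ⊤, c: +, d: ⊤, e: ⊤, f: ⊤}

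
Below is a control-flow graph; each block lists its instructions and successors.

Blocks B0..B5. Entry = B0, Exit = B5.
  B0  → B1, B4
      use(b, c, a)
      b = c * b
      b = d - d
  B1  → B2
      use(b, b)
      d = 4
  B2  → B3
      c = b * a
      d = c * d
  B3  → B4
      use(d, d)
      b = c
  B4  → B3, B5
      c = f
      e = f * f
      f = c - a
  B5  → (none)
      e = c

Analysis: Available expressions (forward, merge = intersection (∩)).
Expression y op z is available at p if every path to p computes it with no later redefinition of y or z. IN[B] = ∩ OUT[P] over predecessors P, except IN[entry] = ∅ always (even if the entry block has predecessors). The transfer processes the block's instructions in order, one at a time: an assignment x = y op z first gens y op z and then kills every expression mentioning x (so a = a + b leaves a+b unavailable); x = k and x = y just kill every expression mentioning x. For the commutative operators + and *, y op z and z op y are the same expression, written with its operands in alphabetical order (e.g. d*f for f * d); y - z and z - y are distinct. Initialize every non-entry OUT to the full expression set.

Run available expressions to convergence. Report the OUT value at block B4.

Converged values:
  B0: | IN={} | OUT={d-d}
  B1: | IN={d-d} | OUT={}
  B2: | IN={} | OUT={a*b}
  B3: | IN={} | OUT={}
  B4: | IN={} | OUT={c-a}
  B5: | IN={c-a} | OUT={c-a}

Merge at B4: IN[B4] = OUT[B0] ∩ OUT[B3] = {}
Applying B4's transfer function to that IN value gives OUT[B4] (row B4 above).

Answer: {c-a}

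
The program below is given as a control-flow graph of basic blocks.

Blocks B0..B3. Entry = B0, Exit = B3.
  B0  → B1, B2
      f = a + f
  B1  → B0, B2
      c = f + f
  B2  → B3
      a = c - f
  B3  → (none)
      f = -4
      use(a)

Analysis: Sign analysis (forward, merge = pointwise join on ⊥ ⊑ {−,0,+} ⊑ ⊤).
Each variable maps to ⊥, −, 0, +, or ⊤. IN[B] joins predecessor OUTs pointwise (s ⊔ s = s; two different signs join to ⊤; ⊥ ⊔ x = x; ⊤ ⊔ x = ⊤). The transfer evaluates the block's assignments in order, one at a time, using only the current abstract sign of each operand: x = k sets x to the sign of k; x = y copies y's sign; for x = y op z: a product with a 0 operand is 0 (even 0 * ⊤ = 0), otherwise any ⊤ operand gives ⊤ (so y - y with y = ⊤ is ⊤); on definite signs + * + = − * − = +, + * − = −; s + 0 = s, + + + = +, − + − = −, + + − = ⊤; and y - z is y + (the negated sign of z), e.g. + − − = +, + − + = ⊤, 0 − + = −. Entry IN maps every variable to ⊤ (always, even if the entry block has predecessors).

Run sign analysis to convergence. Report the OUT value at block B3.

Answer: {a: ⊤, b: ⊤, c: ⊤, d: ⊤, e: ⊤, f: -}

Working:
Per-block solution:
  B0: | IN=(all ⊤) | OUT=(all ⊤)
  B1: | IN=(all ⊤) | OUT=(all ⊤)
  B2: | IN=(all ⊤) | OUT=(all ⊤)
  B3: | IN=(all ⊤) | OUT={f:-; rest ⊤}

Merge at B3: IN[B3] = OUT[B2] = {a: ⊤, b: ⊤, c: ⊤, d: ⊤, e: ⊤, f: ⊤}
Applying B3's transfer function to that IN value gives OUT[B3] (row B3 above).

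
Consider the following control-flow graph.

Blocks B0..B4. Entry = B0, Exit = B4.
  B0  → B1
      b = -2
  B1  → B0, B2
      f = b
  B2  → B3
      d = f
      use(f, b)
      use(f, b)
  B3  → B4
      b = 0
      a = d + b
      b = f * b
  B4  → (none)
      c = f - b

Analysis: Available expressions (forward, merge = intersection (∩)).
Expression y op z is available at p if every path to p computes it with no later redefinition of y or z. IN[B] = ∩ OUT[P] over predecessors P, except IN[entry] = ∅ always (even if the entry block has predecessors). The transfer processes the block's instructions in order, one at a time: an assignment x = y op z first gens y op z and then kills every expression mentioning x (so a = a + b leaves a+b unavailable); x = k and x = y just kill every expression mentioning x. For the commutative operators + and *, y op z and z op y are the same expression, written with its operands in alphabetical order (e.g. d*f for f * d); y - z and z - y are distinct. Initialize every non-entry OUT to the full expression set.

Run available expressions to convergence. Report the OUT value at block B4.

Answer: {f-b}

Derivation:
Fixpoint table:
  B0: | IN={} | OUT={}
  B1: | IN={} | OUT={}
  B2: | IN={} | OUT={}
  B3: | IN={} | OUT={}
  B4: | IN={} | OUT={f-b}

Merge at B4: IN[B4] = OUT[B3] = {}
Applying B4's transfer function to that IN value gives OUT[B4] (row B4 above).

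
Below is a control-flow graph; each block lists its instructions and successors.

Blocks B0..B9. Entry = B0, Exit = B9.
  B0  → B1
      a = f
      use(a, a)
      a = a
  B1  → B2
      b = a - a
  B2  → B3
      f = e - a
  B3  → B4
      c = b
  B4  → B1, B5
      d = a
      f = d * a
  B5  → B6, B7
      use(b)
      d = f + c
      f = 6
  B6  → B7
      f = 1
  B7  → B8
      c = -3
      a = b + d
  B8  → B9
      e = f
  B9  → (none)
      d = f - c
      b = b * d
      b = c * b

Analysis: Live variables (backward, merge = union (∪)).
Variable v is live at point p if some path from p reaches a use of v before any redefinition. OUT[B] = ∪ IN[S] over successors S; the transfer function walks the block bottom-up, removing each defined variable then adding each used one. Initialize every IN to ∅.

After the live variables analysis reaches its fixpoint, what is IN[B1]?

Answer: {a, e}

Working:
Converged values:
  B0:  IN={e, f}  OUT={a, e}
  B1:  IN={a, e}  OUT={a, b, e}
  B2:  IN={a, b, e}  OUT={a, b, e}
  B3:  IN={a, b, e}  OUT={a, b, c, e}
  B4:  IN={a, b, c, e}  OUT={a, b, c, e, f}
  B5:  IN={b, c, f}  OUT={b, d, f}
  B6:  IN={b, d}  OUT={b, d, f}
  B7:  IN={b, d, f}  OUT={b, c, f}
  B8:  IN={b, c, f}  OUT={b, c, f}
  B9:  IN={b, c, f}  OUT={}

Merge at B1: OUT[B1] = IN[B2] = {a, b, e}
Applying B1's transfer function to that OUT value gives IN[B1] (row B1 above).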